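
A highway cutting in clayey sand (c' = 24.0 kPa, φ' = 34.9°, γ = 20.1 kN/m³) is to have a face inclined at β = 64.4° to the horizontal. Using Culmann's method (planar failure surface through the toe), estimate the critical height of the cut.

Culmann's analysis gives the critical failure plane at α_cr = (β + φ')/2 = (64.4 + 34.9)/2 = 49.7°, and the critical height
H_c = (4c'/γ) · sinβ cosφ' / [1 − cos(β − φ')]
    = (4·24.0/20.1) · sin64.4°·cos34.9° / [1 − cos(29.5°)]
    = 4.776 · 0.9018·0.8202 / [1 − 0.8704]
    = 4.776 · 0.7396 / 0.1296
    = 27.25 m

H_c = 27.25 m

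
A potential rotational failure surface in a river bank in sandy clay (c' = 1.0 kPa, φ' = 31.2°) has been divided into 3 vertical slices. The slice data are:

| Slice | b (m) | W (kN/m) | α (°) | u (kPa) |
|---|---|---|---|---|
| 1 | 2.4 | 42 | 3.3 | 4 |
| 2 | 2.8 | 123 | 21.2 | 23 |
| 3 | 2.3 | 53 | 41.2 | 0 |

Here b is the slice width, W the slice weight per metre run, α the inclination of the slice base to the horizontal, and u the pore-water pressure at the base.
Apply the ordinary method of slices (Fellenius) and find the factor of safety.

Ordinary method of slices: FS = Σ[c'·Δl_i + (W_i cosα_i − u_i·Δl_i)·tanφ'] / Σ W_i sinα_i, with Δl_i = b_i / cosα_i.
Slice 1: Δl = 2.4/cos3.3° = 2.404 m; N'_1 = 42·cos3.3° − 4·2.404 = 32.3; c'Δl = 2.40; W sinα = 2.4
Slice 2: Δl = 2.8/cos21.2° = 3.003 m; N'_2 = 123·cos21.2° − 23·3.003 = 45.6; c'Δl = 3.00; W sinα = 44.5
Slice 3: Δl = 2.3/cos41.2° = 3.057 m; N'_3 = 53·cos41.2° − 0·3.057 = 39.9; c'Δl = 3.06; W sinα = 34.9
Σc'Δl = 8.5 kN/m; ΣN' = 117.8 kN/m; ΣW sinα = 81.8 kN/m
Resisting = 8.5 + 117.8·tan31.2° = 8.5 + 71.3 = 79.8 kN/m
FS = 79.8 / 81.8 = 0.975

FS = 0.98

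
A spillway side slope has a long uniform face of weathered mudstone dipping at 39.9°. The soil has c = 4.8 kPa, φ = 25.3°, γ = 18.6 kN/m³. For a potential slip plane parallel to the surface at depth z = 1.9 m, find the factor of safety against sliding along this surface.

FS = 0.84

For an infinite slope with a slip plane parallel to the surface (no pore pressure): FS = [c + γz cos²β tanφ] / [γz sinβ cosβ].
γz = 18.6·1.9 = 35.34 kN/m²
Numerator = 4.8 + 35.34·cos²39.9°·tan25.3° = 4.8 + 35.34·0.5885·0.4727 = 14.632 kPa
Denominator = 35.34·sin39.9°·cos39.9° = 35.34·0.6414·0.7672 = 17.391 kPa
FS = 14.632 / 17.391 = 0.841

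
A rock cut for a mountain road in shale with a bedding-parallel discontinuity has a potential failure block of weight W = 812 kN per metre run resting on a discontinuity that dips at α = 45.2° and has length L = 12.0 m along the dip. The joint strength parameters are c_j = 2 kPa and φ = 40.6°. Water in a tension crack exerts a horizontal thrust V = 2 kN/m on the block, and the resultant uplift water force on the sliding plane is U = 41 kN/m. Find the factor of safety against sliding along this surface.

FS = 0.83

Resolving the block weight along and normal to the plane and applying the Mohr–Coulomb strength on the joint:
N' = W cosα − U − V sinα = 812·cos45.2° − 41 − 2·sin45.2° = 529.7 kN/m
Driving force T = W sinα + V cosα = 812·sin45.2° + 2·cos45.2° = 577.6 kN/m
Resisting force R = c_j·L + N'·tanφ = 2·12.0 + 529.7·tan40.6° = 24.0 + 454.0 = 478.0 kN/m
FS = R / T = 478.0 / 577.6 = 0.828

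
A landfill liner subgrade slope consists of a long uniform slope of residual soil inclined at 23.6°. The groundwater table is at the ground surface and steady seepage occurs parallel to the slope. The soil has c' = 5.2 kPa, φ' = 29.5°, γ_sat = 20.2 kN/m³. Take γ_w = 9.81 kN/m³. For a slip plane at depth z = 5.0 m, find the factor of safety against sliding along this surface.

FS = 0.81

With seepage parallel to the slope and the water table at the surface, the effective normal stress on the slip plane uses the buoyant unit weight γ' = γ_sat − γ_w while the driving shear stress uses γ_sat:
FS = [c' + γ' z cos²β tanφ'] / [γ_sat z sinβ cosβ]
γ' = 20.2 − 9.81 = 10.39 kN/m³
Numerator = 5.2 + 10.39·5.0·cos²23.6°·tan29.5° = 5.2 + 10.39·5.0·0.8397·0.5658 = 29.881 kPa
Denominator = 20.2·5.0·sin23.6°·cos23.6° = 20.2·5.0·0.4003·0.9164 = 37.053 kPa
FS = 29.881 / 37.053 = 0.806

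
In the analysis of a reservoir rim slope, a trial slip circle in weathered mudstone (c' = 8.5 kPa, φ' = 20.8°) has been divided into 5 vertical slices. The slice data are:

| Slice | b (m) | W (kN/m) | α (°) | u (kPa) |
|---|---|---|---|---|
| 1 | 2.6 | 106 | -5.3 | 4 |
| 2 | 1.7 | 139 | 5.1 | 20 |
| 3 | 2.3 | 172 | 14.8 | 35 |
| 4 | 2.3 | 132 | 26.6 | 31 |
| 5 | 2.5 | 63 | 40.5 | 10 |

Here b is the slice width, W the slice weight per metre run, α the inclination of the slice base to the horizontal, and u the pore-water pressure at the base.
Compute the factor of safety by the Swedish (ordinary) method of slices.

FS = 1.60

Ordinary method of slices: FS = Σ[c'·Δl_i + (W_i cosα_i − u_i·Δl_i)·tanφ'] / Σ W_i sinα_i, with Δl_i = b_i / cosα_i.
Slice 1: Δl = 2.6/cos(-5.3°) = 2.611 m; N'_1 = 106·cos(-5.3°) − 4·2.611 = 95.1; c'Δl = 22.19; W sinα = -9.8
Slice 2: Δl = 1.7/cos5.1° = 1.707 m; N'_2 = 139·cos5.1° − 20·1.707 = 104.3; c'Δl = 14.51; W sinα = 12.4
Slice 3: Δl = 2.3/cos14.8° = 2.379 m; N'_3 = 172·cos14.8° − 35·2.379 = 83.0; c'Δl = 20.22; W sinα = 43.9
Slice 4: Δl = 2.3/cos26.6° = 2.572 m; N'_4 = 132·cos26.6° − 31·2.572 = 38.3; c'Δl = 21.86; W sinα = 59.1
Slice 5: Δl = 2.5/cos40.5° = 3.288 m; N'_5 = 63·cos40.5° − 10·3.288 = 15.0; c'Δl = 27.95; W sinα = 40.9
Σc'Δl = 106.7 kN/m; ΣN' = 335.8 kN/m; ΣW sinα = 146.5 kN/m
Resisting = 106.7 + 335.8·tan20.8° = 106.7 + 127.5 = 234.3 kN/m
FS = 234.3 / 146.5 = 1.599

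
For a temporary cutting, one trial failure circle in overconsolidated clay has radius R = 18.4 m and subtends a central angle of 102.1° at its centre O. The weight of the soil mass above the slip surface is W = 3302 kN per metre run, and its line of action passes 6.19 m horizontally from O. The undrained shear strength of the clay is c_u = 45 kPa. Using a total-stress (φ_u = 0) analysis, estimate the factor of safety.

Taking moments about the centre O, the resisting moment is provided by the undrained shear strength acting along the arc:
Arc length L_a = R·θ = 18.4·(102.1°·π/180) = 18.4·1.7820 = 32.79 m
M_R = c_u·L_a·R = 45·32.79·18.4 = 27148.8 kN·m/m
M_D = W·d = 3302·6.19 = 20439.4 kN·m/m
FS = M_R / M_D = 27148.8 / 20439.4 = 1.328

FS = 1.33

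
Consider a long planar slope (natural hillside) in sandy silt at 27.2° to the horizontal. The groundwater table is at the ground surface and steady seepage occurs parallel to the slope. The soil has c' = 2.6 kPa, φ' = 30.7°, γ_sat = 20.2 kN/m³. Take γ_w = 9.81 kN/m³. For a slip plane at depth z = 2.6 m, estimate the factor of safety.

With seepage parallel to the slope and the water table at the surface, the effective normal stress on the slip plane uses the buoyant unit weight γ' = γ_sat − γ_w while the driving shear stress uses γ_sat:
FS = [c' + γ' z cos²β tanφ'] / [γ_sat z sinβ cosβ]
γ' = 20.2 − 9.81 = 10.39 kN/m³
Numerator = 2.6 + 10.39·2.6·cos²27.2°·tan30.7° = 2.6 + 10.39·2.6·0.7911·0.5938 = 15.288 kPa
Denominator = 20.2·2.6·sin27.2°·cos27.2° = 20.2·2.6·0.4571·0.8894 = 21.352 kPa
FS = 15.288 / 21.352 = 0.716

FS = 0.72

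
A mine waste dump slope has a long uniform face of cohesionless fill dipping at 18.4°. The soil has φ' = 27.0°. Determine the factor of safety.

For a dry cohesionless infinite slope the factor of safety is FS = tanφ' / tanβ.
FS = tan27.0° / tan18.4° = 0.5095 / 0.3327 = 1.532

FS = 1.53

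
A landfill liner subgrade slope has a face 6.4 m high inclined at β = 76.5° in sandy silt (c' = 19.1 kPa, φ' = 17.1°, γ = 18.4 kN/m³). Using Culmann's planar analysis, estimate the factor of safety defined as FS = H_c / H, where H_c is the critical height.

H_c = (4c'/γ) · sinβ cosφ' / [1 − cos(β − φ')]
    = (4·19.1/18.4) · sin76.5°·cos17.1° / [1 − cos59.4°]
    = 4.152 · 0.9294 / 0.4910 = 7.86 m
FS = H_c / H = 7.86 / 6.4 = 1.228

FS = 1.23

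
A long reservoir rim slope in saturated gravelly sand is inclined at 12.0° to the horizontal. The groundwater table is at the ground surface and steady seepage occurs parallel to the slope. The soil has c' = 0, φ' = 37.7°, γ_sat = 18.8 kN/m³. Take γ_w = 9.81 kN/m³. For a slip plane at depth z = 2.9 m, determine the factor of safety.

FS = 1.74

With seepage parallel to the slope and the water table at the surface, the effective normal stress on the slip plane uses the buoyant unit weight γ' = γ_sat − γ_w while the driving shear stress uses γ_sat:
FS = [c' + γ' z cos²β tanφ'] / [γ_sat z sinβ cosβ]
(For c' = 0 this reduces to FS = (γ'/γ_sat)·tanφ'/tanβ.)
γ' = 18.8 − 9.81 = 8.99 kN/m³
Numerator = 0.0 + 8.99·2.9·cos²12.0°·tan37.7° = 0.0 + 8.99·2.9·0.9568·0.7729 = 19.279 kPa
Denominator = 18.8·2.9·sin12.0°·cos12.0° = 18.8·2.9·0.2079·0.9781 = 11.088 kPa
FS = 19.279 / 11.088 = 1.739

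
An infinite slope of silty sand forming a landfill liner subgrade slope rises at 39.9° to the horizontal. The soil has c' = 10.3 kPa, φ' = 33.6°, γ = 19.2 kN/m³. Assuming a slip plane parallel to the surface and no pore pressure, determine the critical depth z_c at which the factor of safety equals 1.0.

z_c = 5.31 m

Setting FS = 1.00 in FS = [c' + γz cos²β tanφ'] / [γz sinβ cosβ] and solving for z:
z = c' / [γ cosβ (FS·sinβ − cosβ·tanφ')]
  = 10.3 / [19.2·cos39.9°·(1.00·sin39.9° − cos39.9°·tan33.6°)]
  = 10.3 / [19.2·0.7672·(1.00·0.6414 − 0.7672·0.6644)]
  = 10.3 / 1.9406 = 5.308 m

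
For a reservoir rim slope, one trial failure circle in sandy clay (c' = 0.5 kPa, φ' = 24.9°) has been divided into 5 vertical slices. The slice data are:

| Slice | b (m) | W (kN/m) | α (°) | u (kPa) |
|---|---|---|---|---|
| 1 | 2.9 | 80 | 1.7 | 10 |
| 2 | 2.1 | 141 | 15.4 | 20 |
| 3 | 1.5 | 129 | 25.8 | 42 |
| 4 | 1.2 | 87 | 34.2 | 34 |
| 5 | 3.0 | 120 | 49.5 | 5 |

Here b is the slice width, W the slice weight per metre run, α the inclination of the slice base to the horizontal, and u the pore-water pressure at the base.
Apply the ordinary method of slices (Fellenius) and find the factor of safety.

Ordinary method of slices: FS = Σ[c'·Δl_i + (W_i cosα_i − u_i·Δl_i)·tanφ'] / Σ W_i sinα_i, with Δl_i = b_i / cosα_i.
Slice 1: Δl = 2.9/cos1.7° = 2.901 m; N'_1 = 80·cos1.7° − 10·2.901 = 51.0; c'Δl = 1.45; W sinα = 2.4
Slice 2: Δl = 2.1/cos15.4° = 2.178 m; N'_2 = 141·cos15.4° − 20·2.178 = 92.4; c'Δl = 1.09; W sinα = 37.4
Slice 3: Δl = 1.5/cos25.8° = 1.666 m; N'_3 = 129·cos25.8° − 42·1.666 = 46.2; c'Δl = 0.83; W sinα = 56.1
Slice 4: Δl = 1.2/cos34.2° = 1.451 m; N'_4 = 87·cos34.2° − 34·1.451 = 22.6; c'Δl = 0.73; W sinα = 48.9
Slice 5: Δl = 3.0/cos49.5° = 4.619 m; N'_5 = 120·cos49.5° − 5·4.619 = 54.8; c'Δl = 2.31; W sinα = 91.2
Σc'Δl = 6.4 kN/m; ΣN' = 267.0 kN/m; ΣW sinα = 236.1 kN/m
Resisting = 6.4 + 267.0·tan24.9° = 6.4 + 123.9 = 130.3 kN/m
FS = 130.3 / 236.1 = 0.552

FS = 0.55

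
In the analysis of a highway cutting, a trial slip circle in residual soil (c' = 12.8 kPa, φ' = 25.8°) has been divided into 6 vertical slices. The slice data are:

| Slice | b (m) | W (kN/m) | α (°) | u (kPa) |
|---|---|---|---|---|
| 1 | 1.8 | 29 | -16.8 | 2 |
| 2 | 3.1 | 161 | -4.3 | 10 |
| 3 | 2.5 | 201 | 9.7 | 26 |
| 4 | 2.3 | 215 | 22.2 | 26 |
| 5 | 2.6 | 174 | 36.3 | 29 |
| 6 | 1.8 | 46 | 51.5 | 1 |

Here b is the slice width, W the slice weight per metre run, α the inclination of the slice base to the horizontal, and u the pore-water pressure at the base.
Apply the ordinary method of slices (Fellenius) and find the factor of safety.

FS = 1.90

Ordinary method of slices: FS = Σ[c'·Δl_i + (W_i cosα_i − u_i·Δl_i)·tanφ'] / Σ W_i sinα_i, with Δl_i = b_i / cosα_i.
Slice 1: Δl = 1.8/cos(-16.8°) = 1.880 m; N'_1 = 29·cos(-16.8°) − 2·1.880 = 24.0; c'Δl = 24.07; W sinα = -8.4
Slice 2: Δl = 3.1/cos(-4.3°) = 3.109 m; N'_2 = 161·cos(-4.3°) − 10·3.109 = 129.5; c'Δl = 39.79; W sinα = -12.1
Slice 3: Δl = 2.5/cos9.7° = 2.536 m; N'_3 = 201·cos9.7° − 26·2.536 = 132.2; c'Δl = 32.46; W sinα = 33.9
Slice 4: Δl = 2.3/cos22.2° = 2.484 m; N'_4 = 215·cos22.2° − 26·2.484 = 134.5; c'Δl = 31.80; W sinα = 81.2
Slice 5: Δl = 2.6/cos36.3° = 3.226 m; N'_5 = 174·cos36.3° − 29·3.226 = 46.7; c'Δl = 41.29; W sinα = 103.0
Slice 6: Δl = 1.8/cos51.5° = 2.891 m; N'_6 = 46·cos51.5° − 1·2.891 = 25.7; c'Δl = 37.01; W sinα = 36.0
Σc'Δl = 206.4 kN/m; ΣN' = 492.5 kN/m; ΣW sinα = 233.7 kN/m
Resisting = 206.4 + 492.5·tan25.8° = 206.4 + 238.1 = 444.5 kN/m
FS = 444.5 / 233.7 = 1.902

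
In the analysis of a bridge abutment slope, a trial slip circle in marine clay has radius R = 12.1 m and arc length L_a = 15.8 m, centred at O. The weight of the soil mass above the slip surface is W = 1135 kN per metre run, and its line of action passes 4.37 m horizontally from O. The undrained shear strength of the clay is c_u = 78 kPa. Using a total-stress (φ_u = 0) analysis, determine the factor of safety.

FS = 3.01

Taking moments about the centre O, the resisting moment is provided by the undrained shear strength acting along the arc:
M_R = c_u·L_a·R = 78·15.80·12.1 = 14912.0 kN·m/m
M_D = W·d = 1135·4.37 = 4959.9 kN·m/m
FS = M_R / M_D = 14912.0 / 4959.9 = 3.006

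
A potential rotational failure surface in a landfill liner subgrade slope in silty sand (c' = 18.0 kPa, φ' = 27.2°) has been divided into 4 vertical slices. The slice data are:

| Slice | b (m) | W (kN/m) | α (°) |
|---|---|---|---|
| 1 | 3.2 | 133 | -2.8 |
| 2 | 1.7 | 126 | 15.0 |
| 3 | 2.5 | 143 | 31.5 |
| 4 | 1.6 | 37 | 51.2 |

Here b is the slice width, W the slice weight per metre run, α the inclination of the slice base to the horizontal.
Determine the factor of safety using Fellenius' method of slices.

FS = 3.03

Ordinary method of slices: FS = Σ[c'·Δl_i + (W_i cosα_i)·tanφ'] / Σ W_i sinα_i, with Δl_i = b_i / cosα_i.
Slice 1: Δl = 3.2/cos(-2.8°) = 3.204 m; N'_1 = 133·cos(-2.8°) = 132.8; c'Δl = 57.67; W sinα = -6.5
Slice 2: Δl = 1.7/cos15.0° = 1.760 m; N'_2 = 126·cos15.0° = 121.7; c'Δl = 31.68; W sinα = 32.6
Slice 3: Δl = 2.5/cos31.5° = 2.932 m; N'_3 = 143·cos31.5° = 121.9; c'Δl = 52.78; W sinα = 74.7
Slice 4: Δl = 1.6/cos51.2° = 2.553 m; N'_4 = 37·cos51.2° = 23.2; c'Δl = 45.96; W sinα = 28.8
Σc'Δl = 188.1 kN/m; ΣN' = 399.7 kN/m; ΣW sinα = 129.7 kN/m
Resisting = 188.1 + 399.7·tan27.2° = 188.1 + 205.4 = 393.5 kN/m
FS = 393.5 / 129.7 = 3.035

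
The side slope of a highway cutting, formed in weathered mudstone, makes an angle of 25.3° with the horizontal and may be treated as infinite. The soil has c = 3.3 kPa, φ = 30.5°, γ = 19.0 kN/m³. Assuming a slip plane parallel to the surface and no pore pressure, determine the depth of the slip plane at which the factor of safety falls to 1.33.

Setting FS = 1.33 in FS = [c + γz cos²β tanφ] / [γz sinβ cosβ] and solving for z:
z = c / [γ cosβ (FS·sinβ − cosβ·tanφ)]
  = 3.3 / [19.0·cos25.3°·(1.33·sin25.3° − cos25.3°·tan30.5°)]
  = 3.3 / [19.0·0.9041·(1.33·0.4274 − 0.9041·0.5890)]
  = 3.3 / 0.6157 = 5.360 m

z = 5.36 m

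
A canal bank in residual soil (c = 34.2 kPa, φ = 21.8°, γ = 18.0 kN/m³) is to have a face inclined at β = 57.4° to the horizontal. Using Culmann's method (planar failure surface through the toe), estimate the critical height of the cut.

H_c = 31.81 m

Culmann's analysis gives the critical failure plane at α_cr = (β + φ)/2 = (57.4 + 21.8)/2 = 39.6°, and the critical height
H_c = (4c/γ) · sinβ cosφ / [1 − cos(β − φ)]
    = (4·34.2/18.0) · sin57.4°·cos21.8° / [1 − cos(35.6°)]
    = 7.600 · 0.8425·0.9285 / [1 − 0.8131]
    = 7.600 · 0.7822 / 0.1869
    = 31.81 m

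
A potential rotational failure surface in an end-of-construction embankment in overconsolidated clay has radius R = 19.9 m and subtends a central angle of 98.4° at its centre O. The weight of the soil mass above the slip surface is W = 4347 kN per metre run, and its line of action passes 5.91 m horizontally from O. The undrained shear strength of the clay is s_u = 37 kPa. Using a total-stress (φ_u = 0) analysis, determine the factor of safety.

Taking moments about the centre O, the resisting moment is provided by the undrained shear strength acting along the arc:
Arc length L_a = R·θ = 19.9·(98.4°·π/180) = 19.9·1.7174 = 34.18 m
M_R = s_u·L_a·R = 37·34.18·19.9 = 25164.0 kN·m/m
M_D = W·d = 4347·5.91 = 25690.8 kN·m/m
FS = M_R / M_D = 25164.0 / 25690.8 = 0.979

FS = 0.98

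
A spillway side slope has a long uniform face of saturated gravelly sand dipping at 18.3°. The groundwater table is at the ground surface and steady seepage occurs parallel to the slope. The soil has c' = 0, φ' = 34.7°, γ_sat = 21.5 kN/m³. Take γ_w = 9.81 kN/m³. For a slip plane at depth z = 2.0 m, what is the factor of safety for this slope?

FS = 1.14

With seepage parallel to the slope and the water table at the surface, the effective normal stress on the slip plane uses the buoyant unit weight γ' = γ_sat − γ_w while the driving shear stress uses γ_sat:
FS = [c' + γ' z cos²β tanφ'] / [γ_sat z sinβ cosβ]
(For c' = 0 this reduces to FS = (γ'/γ_sat)·tanφ'/tanβ.)
γ' = 21.5 − 9.81 = 11.69 kN/m³
Numerator = 0.0 + 11.69·2.0·cos²18.3°·tan34.7° = 0.0 + 11.69·2.0·0.9014·0.6924 = 14.593 kPa
Denominator = 21.5·2.0·sin18.3°·cos18.3° = 21.5·2.0·0.3140·0.9494 = 12.819 kPa
FS = 14.593 / 12.819 = 1.138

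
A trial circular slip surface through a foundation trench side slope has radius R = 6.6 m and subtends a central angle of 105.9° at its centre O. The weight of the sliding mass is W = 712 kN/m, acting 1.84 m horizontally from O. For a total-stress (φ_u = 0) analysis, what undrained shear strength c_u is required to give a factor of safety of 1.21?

c_u = 19.7 kPa

FS = c_u·L_a·R / (W·d), so c_u = FS·W·d / (L_a·R).
Arc length L_a = R·θ = 6.6·(105.9°·π/180) = 6.6·1.8483 = 12.20 m
c_u = 1.21·712·1.84 / (12.20·6.6) = 1585.2 / 80.51 = 19.69 kPa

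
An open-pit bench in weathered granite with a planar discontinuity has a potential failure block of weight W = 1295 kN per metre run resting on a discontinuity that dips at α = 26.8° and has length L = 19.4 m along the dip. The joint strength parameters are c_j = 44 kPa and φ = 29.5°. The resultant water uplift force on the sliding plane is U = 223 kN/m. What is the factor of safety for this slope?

FS = 2.37

Resolving the block weight along and normal to the plane and applying the Mohr–Coulomb strength on the joint:
N' = W cosα − U = 1295·cos26.8° − 223 = 932.9 kN/m
Driving force T = W sinα = 1295·sin26.8° = 583.9 kN/m
Resisting force R = c_j·L + N'·tanφ = 44·19.4 + 932.9·tan29.5° = 853.6 + 527.8 = 1381.4 kN/m
FS = R / T = 1381.4 / 583.9 = 2.366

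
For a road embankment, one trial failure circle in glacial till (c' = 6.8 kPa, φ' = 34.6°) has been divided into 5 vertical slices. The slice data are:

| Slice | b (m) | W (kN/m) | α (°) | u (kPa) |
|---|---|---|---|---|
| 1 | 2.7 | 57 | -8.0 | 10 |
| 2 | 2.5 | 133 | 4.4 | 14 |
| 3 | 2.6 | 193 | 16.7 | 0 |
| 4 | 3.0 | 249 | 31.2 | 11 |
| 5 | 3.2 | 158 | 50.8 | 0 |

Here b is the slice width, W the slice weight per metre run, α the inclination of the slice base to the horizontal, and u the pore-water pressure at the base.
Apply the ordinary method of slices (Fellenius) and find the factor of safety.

Ordinary method of slices: FS = Σ[c'·Δl_i + (W_i cosα_i − u_i·Δl_i)·tanφ'] / Σ W_i sinα_i, with Δl_i = b_i / cosα_i.
Slice 1: Δl = 2.7/cos(-8.0°) = 2.727 m; N'_1 = 57·cos(-8.0°) − 10·2.727 = 29.2; c'Δl = 18.54; W sinα = -7.9
Slice 2: Δl = 2.5/cos4.4° = 2.507 m; N'_2 = 133·cos4.4° − 14·2.507 = 97.5; c'Δl = 17.05; W sinα = 10.2
Slice 3: Δl = 2.6/cos16.7° = 2.714 m; N'_3 = 193·cos16.7° − 0·2.714 = 184.9; c'Δl = 18.46; W sinα = 55.5
Slice 4: Δl = 3.0/cos31.2° = 3.507 m; N'_4 = 249·cos31.2° − 11·3.507 = 174.4; c'Δl = 23.85; W sinα = 129.0
Slice 5: Δl = 3.2/cos50.8° = 5.063 m; N'_5 = 158·cos50.8° − 0·5.063 = 99.9; c'Δl = 34.43; W sinα = 122.4
Σc'Δl = 112.3 kN/m; ΣN' = 585.8 kN/m; ΣW sinα = 309.2 kN/m
Resisting = 112.3 + 585.8·tan34.6° = 112.3 + 404.1 = 516.5 kN/m
FS = 516.5 / 309.2 = 1.670

FS = 1.67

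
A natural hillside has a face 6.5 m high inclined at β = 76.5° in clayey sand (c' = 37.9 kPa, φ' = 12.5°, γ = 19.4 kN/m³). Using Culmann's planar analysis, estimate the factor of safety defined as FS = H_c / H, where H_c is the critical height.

H_c = (4c'/γ) · sinβ cosφ' / [1 − cos(β − φ')]
    = (4·37.9/19.4) · sin76.5°·cos12.5° / [1 − cos64.0°]
    = 7.814 · 0.9493 / 0.5616 = 13.21 m
FS = H_c / H = 13.21 / 6.5 = 2.032

FS = 2.03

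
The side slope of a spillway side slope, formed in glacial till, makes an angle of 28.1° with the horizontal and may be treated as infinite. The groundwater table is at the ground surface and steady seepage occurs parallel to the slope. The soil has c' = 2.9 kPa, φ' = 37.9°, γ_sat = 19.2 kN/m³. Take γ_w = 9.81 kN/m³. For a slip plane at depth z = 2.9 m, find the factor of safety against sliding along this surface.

FS = 0.84

With seepage parallel to the slope and the water table at the surface, the effective normal stress on the slip plane uses the buoyant unit weight γ' = γ_sat − γ_w while the driving shear stress uses γ_sat:
FS = [c' + γ' z cos²β tanφ'] / [γ_sat z sinβ cosβ]
γ' = 19.2 − 9.81 = 9.39 kN/m³
Numerator = 2.9 + 9.39·2.9·cos²28.1°·tan37.9° = 2.9 + 9.39·2.9·0.7781·0.7785 = 19.396 kPa
Denominator = 19.2·2.9·sin28.1°·cos28.1° = 19.2·2.9·0.4710·0.8821 = 23.135 kPa
FS = 19.396 / 23.135 = 0.838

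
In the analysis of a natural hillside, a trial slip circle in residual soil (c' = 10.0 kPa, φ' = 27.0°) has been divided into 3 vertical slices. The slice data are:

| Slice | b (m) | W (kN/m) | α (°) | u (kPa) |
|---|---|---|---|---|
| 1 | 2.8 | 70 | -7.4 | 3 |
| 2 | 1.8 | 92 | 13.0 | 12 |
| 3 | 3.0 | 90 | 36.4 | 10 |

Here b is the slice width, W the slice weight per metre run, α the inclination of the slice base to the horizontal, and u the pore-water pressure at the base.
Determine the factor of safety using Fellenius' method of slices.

FS = 2.57

Ordinary method of slices: FS = Σ[c'·Δl_i + (W_i cosα_i − u_i·Δl_i)·tanφ'] / Σ W_i sinα_i, with Δl_i = b_i / cosα_i.
Slice 1: Δl = 2.8/cos(-7.4°) = 2.824 m; N'_1 = 70·cos(-7.4°) − 3·2.824 = 60.9; c'Δl = 28.24; W sinα = -9.0
Slice 2: Δl = 1.8/cos13.0° = 1.847 m; N'_2 = 92·cos13.0° − 12·1.847 = 67.5; c'Δl = 18.47; W sinα = 20.7
Slice 3: Δl = 3.0/cos36.4° = 3.727 m; N'_3 = 90·cos36.4° − 10·3.727 = 35.2; c'Δl = 37.27; W sinα = 53.4
Σc'Δl = 84.0 kN/m; ΣN' = 163.6 kN/m; ΣW sinα = 65.1 kN/m
Resisting = 84.0 + 163.6·tan27.0° = 84.0 + 83.4 = 167.3 kN/m
FS = 167.3 / 65.1 = 2.571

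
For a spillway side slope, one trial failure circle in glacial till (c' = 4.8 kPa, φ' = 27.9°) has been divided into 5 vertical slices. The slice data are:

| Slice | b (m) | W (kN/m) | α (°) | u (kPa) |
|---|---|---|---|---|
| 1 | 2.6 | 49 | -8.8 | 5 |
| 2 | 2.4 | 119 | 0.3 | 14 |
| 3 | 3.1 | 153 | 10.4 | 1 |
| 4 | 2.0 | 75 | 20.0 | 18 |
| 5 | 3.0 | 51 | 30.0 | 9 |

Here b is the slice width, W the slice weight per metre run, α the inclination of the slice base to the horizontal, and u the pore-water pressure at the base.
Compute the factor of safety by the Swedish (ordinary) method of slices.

Ordinary method of slices: FS = Σ[c'·Δl_i + (W_i cosα_i − u_i·Δl_i)·tanφ'] / Σ W_i sinα_i, with Δl_i = b_i / cosα_i.
Slice 1: Δl = 2.6/cos(-8.8°) = 2.631 m; N'_1 = 49·cos(-8.8°) − 5·2.631 = 35.3; c'Δl = 12.63; W sinα = -7.5
Slice 2: Δl = 2.4/cos0.3° = 2.400 m; N'_2 = 119·cos0.3° − 14·2.400 = 85.4; c'Δl = 11.52; W sinα = 0.6
Slice 3: Δl = 3.1/cos10.4° = 3.152 m; N'_3 = 153·cos10.4° − 1·3.152 = 147.3; c'Δl = 15.13; W sinα = 27.6
Slice 4: Δl = 2.0/cos20.0° = 2.128 m; N'_4 = 75·cos20.0° − 18·2.128 = 32.2; c'Δl = 10.22; W sinα = 25.7
Slice 5: Δl = 3.0/cos30.0° = 3.464 m; N'_5 = 51·cos30.0° − 9·3.464 = 13.0; c'Δl = 16.63; W sinα = 25.5
Σc'Δl = 66.1 kN/m; ΣN' = 313.2 kN/m; ΣW sinα = 71.9 kN/m
Resisting = 66.1 + 313.2·tan27.9° = 66.1 + 165.8 = 231.9 kN/m
FS = 231.9 / 71.9 = 3.226

FS = 3.23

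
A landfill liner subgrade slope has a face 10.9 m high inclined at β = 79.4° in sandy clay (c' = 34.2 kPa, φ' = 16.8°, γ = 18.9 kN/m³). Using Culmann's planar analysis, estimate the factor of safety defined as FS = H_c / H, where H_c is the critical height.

FS = 1.16

H_c = (4c'/γ) · sinβ cosφ' / [1 − cos(β − φ')]
    = (4·34.2/18.9) · sin79.4°·cos16.8° / [1 − cos62.6°]
    = 7.238 · 0.9410 / 0.5398 = 12.62 m
FS = H_c / H = 12.62 / 10.9 = 1.158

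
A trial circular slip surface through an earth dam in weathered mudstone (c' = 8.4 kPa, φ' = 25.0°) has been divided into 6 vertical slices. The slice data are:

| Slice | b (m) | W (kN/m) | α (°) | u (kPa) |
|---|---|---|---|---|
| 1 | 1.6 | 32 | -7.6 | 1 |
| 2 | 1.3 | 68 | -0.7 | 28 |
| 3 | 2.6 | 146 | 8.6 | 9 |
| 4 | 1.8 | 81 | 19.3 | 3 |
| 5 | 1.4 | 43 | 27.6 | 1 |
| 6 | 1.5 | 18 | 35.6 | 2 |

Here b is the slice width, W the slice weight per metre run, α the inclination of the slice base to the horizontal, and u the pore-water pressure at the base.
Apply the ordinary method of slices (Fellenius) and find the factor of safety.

FS = 3.13

Ordinary method of slices: FS = Σ[c'·Δl_i + (W_i cosα_i − u_i·Δl_i)·tanφ'] / Σ W_i sinα_i, with Δl_i = b_i / cosα_i.
Slice 1: Δl = 1.6/cos(-7.6°) = 1.614 m; N'_1 = 32·cos(-7.6°) − 1·1.614 = 30.1; c'Δl = 13.56; W sinα = -4.2
Slice 2: Δl = 1.3/cos(-0.7°) = 1.300 m; N'_2 = 68·cos(-0.7°) − 28·1.300 = 31.6; c'Δl = 10.92; W sinα = -0.8
Slice 3: Δl = 2.6/cos8.6° = 2.630 m; N'_3 = 146·cos8.6° − 9·2.630 = 120.7; c'Δl = 22.09; W sinα = 21.8
Slice 4: Δl = 1.8/cos19.3° = 1.907 m; N'_4 = 81·cos19.3° − 3·1.907 = 70.7; c'Δl = 16.02; W sinα = 26.8
Slice 5: Δl = 1.4/cos27.6° = 1.580 m; N'_5 = 43·cos27.6° − 1·1.580 = 36.5; c'Δl = 13.27; W sinα = 19.9
Slice 6: Δl = 1.5/cos35.6° = 1.845 m; N'_6 = 18·cos35.6° − 2·1.845 = 10.9; c'Δl = 15.50; W sinα = 10.5
Σc'Δl = 91.4 kN/m; ΣN' = 300.6 kN/m; ΣW sinα = 73.9 kN/m
Resisting = 91.4 + 300.6·tan25.0° = 91.4 + 140.2 = 231.5 kN/m
FS = 231.5 / 73.9 = 3.131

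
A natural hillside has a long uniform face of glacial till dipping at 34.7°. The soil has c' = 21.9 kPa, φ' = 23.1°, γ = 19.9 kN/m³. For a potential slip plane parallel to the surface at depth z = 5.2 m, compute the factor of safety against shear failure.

For an infinite slope with a slip plane parallel to the surface (no pore pressure): FS = [c' + γz cos²β tanφ'] / [γz sinβ cosβ].
γz = 19.9·5.2 = 103.48 kN/m²
Numerator = 21.9 + 103.48·cos²34.7°·tan23.1° = 21.9 + 103.48·0.6759·0.4265 = 51.734 kPa
Denominator = 103.48·sin34.7°·cos34.7° = 103.48·0.5693·0.8221 = 48.432 kPa
FS = 51.734 / 48.432 = 1.068

FS = 1.07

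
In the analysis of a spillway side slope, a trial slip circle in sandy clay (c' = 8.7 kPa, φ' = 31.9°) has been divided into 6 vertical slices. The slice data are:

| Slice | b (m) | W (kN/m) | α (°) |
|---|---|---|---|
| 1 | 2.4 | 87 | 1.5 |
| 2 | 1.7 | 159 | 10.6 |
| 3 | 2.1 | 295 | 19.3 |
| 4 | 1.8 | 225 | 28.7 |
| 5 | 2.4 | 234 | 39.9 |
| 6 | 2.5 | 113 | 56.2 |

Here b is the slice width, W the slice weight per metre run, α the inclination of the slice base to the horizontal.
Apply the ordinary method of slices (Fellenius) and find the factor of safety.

FS = 1.53

Ordinary method of slices: FS = Σ[c'·Δl_i + (W_i cosα_i)·tanφ'] / Σ W_i sinα_i, with Δl_i = b_i / cosα_i.
Slice 1: Δl = 2.4/cos1.5° = 2.401 m; N'_1 = 87·cos1.5° = 87.0; c'Δl = 20.89; W sinα = 2.3
Slice 2: Δl = 1.7/cos10.6° = 1.730 m; N'_2 = 159·cos10.6° = 156.3; c'Δl = 15.05; W sinα = 29.2
Slice 3: Δl = 2.1/cos19.3° = 2.225 m; N'_3 = 295·cos19.3° = 278.4; c'Δl = 19.36; W sinα = 97.5
Slice 4: Δl = 1.8/cos28.7° = 2.052 m; N'_4 = 225·cos28.7° = 197.4; c'Δl = 17.85; W sinα = 108.1
Slice 5: Δl = 2.4/cos39.9° = 3.128 m; N'_5 = 234·cos39.9° = 179.5; c'Δl = 27.22; W sinα = 150.1
Slice 6: Δl = 2.5/cos56.2° = 4.494 m; N'_6 = 113·cos56.2° = 62.9; c'Δl = 39.10; W sinα = 93.9
Σc'Δl = 139.5 kN/m; ΣN' = 961.4 kN/m; ΣW sinα = 481.1 kN/m
Resisting = 139.5 + 961.4·tan31.9° = 139.5 + 598.4 = 737.9 kN/m
FS = 737.9 / 481.1 = 1.534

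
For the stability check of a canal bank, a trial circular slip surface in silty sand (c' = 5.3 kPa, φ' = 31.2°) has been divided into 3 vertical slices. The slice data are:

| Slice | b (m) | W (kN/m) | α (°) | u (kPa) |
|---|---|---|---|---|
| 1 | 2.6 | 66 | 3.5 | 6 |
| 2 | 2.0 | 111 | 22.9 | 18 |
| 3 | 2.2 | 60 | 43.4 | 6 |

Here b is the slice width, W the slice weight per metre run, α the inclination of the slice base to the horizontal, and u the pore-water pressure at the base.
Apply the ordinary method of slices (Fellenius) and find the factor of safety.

Ordinary method of slices: FS = Σ[c'·Δl_i + (W_i cosα_i − u_i·Δl_i)·tanφ'] / Σ W_i sinα_i, with Δl_i = b_i / cosα_i.
Slice 1: Δl = 2.6/cos3.5° = 2.605 m; N'_1 = 66·cos3.5° − 6·2.605 = 50.2; c'Δl = 13.81; W sinα = 4.0
Slice 2: Δl = 2.0/cos22.9° = 2.171 m; N'_2 = 111·cos22.9° − 18·2.171 = 63.2; c'Δl = 11.51; W sinα = 43.2
Slice 3: Δl = 2.2/cos43.4° = 3.028 m; N'_3 = 60·cos43.4° − 6·3.028 = 25.4; c'Δl = 16.05; W sinα = 41.2
Σc'Δl = 41.4 kN/m; ΣN' = 138.8 kN/m; ΣW sinα = 88.4 kN/m
Resisting = 41.4 + 138.8·tan31.2° = 41.4 + 84.1 = 125.4 kN/m
FS = 125.4 / 88.4 = 1.418

FS = 1.42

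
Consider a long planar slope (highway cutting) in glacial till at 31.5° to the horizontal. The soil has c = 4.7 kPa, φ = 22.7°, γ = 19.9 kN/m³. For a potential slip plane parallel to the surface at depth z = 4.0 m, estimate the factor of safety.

For an infinite slope with a slip plane parallel to the surface (no pore pressure): FS = [c + γz cos²β tanφ] / [γz sinβ cosβ].
γz = 19.9·4.0 = 79.60 kN/m²
Numerator = 4.7 + 79.60·cos²31.5°·tan22.7° = 4.7 + 79.60·0.7270·0.4183 = 28.907 kPa
Denominator = 79.60·sin31.5°·cos31.5° = 79.60·0.5225·0.8526 = 35.462 kPa
FS = 28.907 / 35.462 = 0.815

FS = 0.82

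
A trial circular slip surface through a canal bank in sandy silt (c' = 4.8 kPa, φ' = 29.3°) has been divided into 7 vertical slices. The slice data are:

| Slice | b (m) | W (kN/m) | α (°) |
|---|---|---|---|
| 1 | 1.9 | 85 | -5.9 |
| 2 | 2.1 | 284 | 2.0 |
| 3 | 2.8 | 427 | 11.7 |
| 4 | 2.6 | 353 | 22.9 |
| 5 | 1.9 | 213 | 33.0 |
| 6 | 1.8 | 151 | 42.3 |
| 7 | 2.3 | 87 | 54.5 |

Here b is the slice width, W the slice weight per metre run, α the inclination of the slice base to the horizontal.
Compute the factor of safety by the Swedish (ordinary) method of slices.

FS = 1.76

Ordinary method of slices: FS = Σ[c'·Δl_i + (W_i cosα_i)·tanφ'] / Σ W_i sinα_i, with Δl_i = b_i / cosα_i.
Slice 1: Δl = 1.9/cos(-5.9°) = 1.910 m; N'_1 = 85·cos(-5.9°) = 84.5; c'Δl = 9.17; W sinα = -8.7
Slice 2: Δl = 2.1/cos2.0° = 2.101 m; N'_2 = 284·cos2.0° = 283.8; c'Δl = 10.09; W sinα = 9.9
Slice 3: Δl = 2.8/cos11.7° = 2.859 m; N'_3 = 427·cos11.7° = 418.1; c'Δl = 13.73; W sinα = 86.6
Slice 4: Δl = 2.6/cos22.9° = 2.822 m; N'_4 = 353·cos22.9° = 325.2; c'Δl = 13.55; W sinα = 137.4
Slice 5: Δl = 1.9/cos33.0° = 2.265 m; N'_5 = 213·cos33.0° = 178.6; c'Δl = 10.87; W sinα = 116.0
Slice 6: Δl = 1.8/cos42.3° = 2.434 m; N'_6 = 151·cos42.3° = 111.7; c'Δl = 11.68; W sinα = 101.6
Slice 7: Δl = 2.3/cos54.5° = 3.961 m; N'_7 = 87·cos54.5° = 50.5; c'Δl = 19.01; W sinα = 70.8
Σc'Δl = 88.1 kN/m; ΣN' = 1452.5 kN/m; ΣW sinα = 513.6 kN/m
Resisting = 88.1 + 1452.5·tan29.3° = 88.1 + 815.1 = 903.2 kN/m
FS = 903.2 / 513.6 = 1.759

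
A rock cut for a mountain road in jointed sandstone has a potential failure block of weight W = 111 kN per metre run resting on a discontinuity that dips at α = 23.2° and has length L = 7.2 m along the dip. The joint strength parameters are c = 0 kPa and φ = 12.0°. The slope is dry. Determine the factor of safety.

Resolving the block weight along and normal to the plane and applying the Mohr–Coulomb strength on the joint:
N' = W cosα = 111·cos23.2° = 102.0 kN/m
Driving force T = W sinα = 111·sin23.2° = 43.7 kN/m
Resisting force R = c·L + N'·tanφ = 0·7.2 + 102.0·tan12.0° = 0.0 + 21.7 = 21.7 kN/m
FS = R / T = 21.7 / 43.7 = 0.496

FS = 0.50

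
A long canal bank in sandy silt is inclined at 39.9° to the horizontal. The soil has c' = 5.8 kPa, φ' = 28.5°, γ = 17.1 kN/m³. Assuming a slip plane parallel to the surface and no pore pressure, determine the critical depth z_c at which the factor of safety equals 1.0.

z_c = 1.97 m

Setting FS = 1.00 in FS = [c' + γz cos²β tanφ'] / [γz sinβ cosβ] and solving for z:
z = c' / [γ cosβ (FS·sinβ − cosβ·tanφ')]
  = 5.8 / [17.1·cos39.9°·(1.00·sin39.9° − cos39.9°·tan28.5°)]
  = 5.8 / [17.1·0.7672·(1.00·0.6414 − 0.7672·0.5430)]
  = 5.8 / 2.9505 = 1.966 m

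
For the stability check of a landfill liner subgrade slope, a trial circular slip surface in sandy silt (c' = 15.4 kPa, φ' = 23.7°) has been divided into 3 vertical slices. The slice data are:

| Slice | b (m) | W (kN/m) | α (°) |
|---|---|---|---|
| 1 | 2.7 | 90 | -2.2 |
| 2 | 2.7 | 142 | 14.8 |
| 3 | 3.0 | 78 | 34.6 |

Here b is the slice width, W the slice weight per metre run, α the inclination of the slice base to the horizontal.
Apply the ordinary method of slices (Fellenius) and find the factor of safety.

Ordinary method of slices: FS = Σ[c'·Δl_i + (W_i cosα_i)·tanφ'] / Σ W_i sinα_i, with Δl_i = b_i / cosα_i.
Slice 1: Δl = 2.7/cos(-2.2°) = 2.702 m; N'_1 = 90·cos(-2.2°) = 89.9; c'Δl = 41.61; W sinα = -3.5
Slice 2: Δl = 2.7/cos14.8° = 2.793 m; N'_2 = 142·cos14.8° = 137.3; c'Δl = 43.01; W sinα = 36.3
Slice 3: Δl = 3.0/cos34.6° = 3.645 m; N'_3 = 78·cos34.6° = 64.2; c'Δl = 56.13; W sinα = 44.3
Σc'Δl = 140.7 kN/m; ΣN' = 291.4 kN/m; ΣW sinα = 77.1 kN/m
Resisting = 140.7 + 291.4·tan23.7° = 140.7 + 127.9 = 268.7 kN/m
FS = 268.7 / 77.1 = 3.484

FS = 3.48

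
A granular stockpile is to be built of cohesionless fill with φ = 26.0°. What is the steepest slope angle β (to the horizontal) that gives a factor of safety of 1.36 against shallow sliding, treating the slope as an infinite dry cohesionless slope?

β = 19.7°

For an infinite dry cohesionless slope FS = tanφ/tanβ, so tanβ = tanφ / FS.
tanβ = tan26.0° / 1.36 = 0.4877 / 1.36 = 0.3586
β = arctan(0.3586) = 19.73°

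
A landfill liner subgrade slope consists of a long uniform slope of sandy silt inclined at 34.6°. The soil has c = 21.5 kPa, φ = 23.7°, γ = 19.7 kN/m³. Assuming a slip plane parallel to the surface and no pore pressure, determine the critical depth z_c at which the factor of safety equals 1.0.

z_c = 6.42 m

Setting FS = 1.00 in FS = [c + γz cos²β tanφ] / [γz sinβ cosβ] and solving for z:
z = c / [γ cosβ (FS·sinβ − cosβ·tanφ)]
  = 21.5 / [19.7·cos34.6°·(1.00·sin34.6° − cos34.6°·tan23.7°)]
  = 21.5 / [19.7·0.8231·(1.00·0.5678 − 0.8231·0.4390)]
  = 21.5 / 3.3488 = 6.420 m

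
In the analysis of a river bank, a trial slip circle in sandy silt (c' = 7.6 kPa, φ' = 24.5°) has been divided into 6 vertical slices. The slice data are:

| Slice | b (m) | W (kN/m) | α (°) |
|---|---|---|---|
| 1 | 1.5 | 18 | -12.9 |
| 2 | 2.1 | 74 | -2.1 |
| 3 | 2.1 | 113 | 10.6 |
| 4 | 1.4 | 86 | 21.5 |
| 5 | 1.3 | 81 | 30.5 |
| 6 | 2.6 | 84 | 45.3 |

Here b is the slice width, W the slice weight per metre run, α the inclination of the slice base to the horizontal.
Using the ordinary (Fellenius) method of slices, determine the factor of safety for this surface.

FS = 1.93

Ordinary method of slices: FS = Σ[c'·Δl_i + (W_i cosα_i)·tanφ'] / Σ W_i sinα_i, with Δl_i = b_i / cosα_i.
Slice 1: Δl = 1.5/cos(-12.9°) = 1.539 m; N'_1 = 18·cos(-12.9°) = 17.5; c'Δl = 11.70; W sinα = -4.0
Slice 2: Δl = 2.1/cos(-2.1°) = 2.101 m; N'_2 = 74·cos(-2.1°) = 74.0; c'Δl = 15.97; W sinα = -2.7
Slice 3: Δl = 2.1/cos10.6° = 2.136 m; N'_3 = 113·cos10.6° = 111.1; c'Δl = 16.24; W sinα = 20.8
Slice 4: Δl = 1.4/cos21.5° = 1.505 m; N'_4 = 86·cos21.5° = 80.0; c'Δl = 11.44; W sinα = 31.5
Slice 5: Δl = 1.3/cos30.5° = 1.509 m; N'_5 = 81·cos30.5° = 69.8; c'Δl = 11.47; W sinα = 41.1
Slice 6: Δl = 2.6/cos45.3° = 3.696 m; N'_6 = 84·cos45.3° = 59.1; c'Δl = 28.09; W sinα = 59.7
Σc'Δl = 94.9 kN/m; ΣN' = 411.5 kN/m; ΣW sinα = 146.4 kN/m
Resisting = 94.9 + 411.5·tan24.5° = 94.9 + 187.5 = 282.4 kN/m
FS = 282.4 / 146.4 = 1.929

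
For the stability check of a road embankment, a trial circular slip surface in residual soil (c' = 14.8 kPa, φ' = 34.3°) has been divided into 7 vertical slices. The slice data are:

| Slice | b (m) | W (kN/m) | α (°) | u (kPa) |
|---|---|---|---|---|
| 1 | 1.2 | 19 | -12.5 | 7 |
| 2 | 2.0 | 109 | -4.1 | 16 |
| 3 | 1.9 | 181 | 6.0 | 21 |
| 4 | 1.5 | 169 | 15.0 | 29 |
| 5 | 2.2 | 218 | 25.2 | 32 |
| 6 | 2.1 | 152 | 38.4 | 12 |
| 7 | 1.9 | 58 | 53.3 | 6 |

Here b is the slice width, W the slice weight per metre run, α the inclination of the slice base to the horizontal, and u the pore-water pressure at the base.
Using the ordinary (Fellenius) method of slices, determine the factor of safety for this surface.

Ordinary method of slices: FS = Σ[c'·Δl_i + (W_i cosα_i − u_i·Δl_i)·tanφ'] / Σ W_i sinα_i, with Δl_i = b_i / cosα_i.
Slice 1: Δl = 1.2/cos(-12.5°) = 1.229 m; N'_1 = 19·cos(-12.5°) − 7·1.229 = 9.9; c'Δl = 18.19; W sinα = -4.1
Slice 2: Δl = 2.0/cos(-4.1°) = 2.005 m; N'_2 = 109·cos(-4.1°) − 16·2.005 = 76.6; c'Δl = 29.68; W sinα = -7.8
Slice 3: Δl = 1.9/cos6.0° = 1.910 m; N'_3 = 181·cos6.0° − 21·1.910 = 139.9; c'Δl = 28.27; W sinα = 18.9
Slice 4: Δl = 1.5/cos15.0° = 1.553 m; N'_4 = 169·cos15.0° − 29·1.553 = 118.2; c'Δl = 22.98; W sinα = 43.7
Slice 5: Δl = 2.2/cos25.2° = 2.431 m; N'_5 = 218·cos25.2° − 32·2.431 = 119.4; c'Δl = 35.98; W sinα = 92.8
Slice 6: Δl = 2.1/cos38.4° = 2.680 m; N'_6 = 152·cos38.4° − 12·2.680 = 87.0; c'Δl = 39.66; W sinα = 94.4
Slice 7: Δl = 1.9/cos53.3° = 3.179 m; N'_7 = 58·cos53.3° − 6·3.179 = 15.6; c'Δl = 47.05; W sinα = 46.5
Σc'Δl = 221.8 kN/m; ΣN' = 566.7 kN/m; ΣW sinα = 284.5 kN/m
Resisting = 221.8 + 566.7·tan34.3° = 221.8 + 386.6 = 608.4 kN/m
FS = 608.4 / 284.5 = 2.138

FS = 2.14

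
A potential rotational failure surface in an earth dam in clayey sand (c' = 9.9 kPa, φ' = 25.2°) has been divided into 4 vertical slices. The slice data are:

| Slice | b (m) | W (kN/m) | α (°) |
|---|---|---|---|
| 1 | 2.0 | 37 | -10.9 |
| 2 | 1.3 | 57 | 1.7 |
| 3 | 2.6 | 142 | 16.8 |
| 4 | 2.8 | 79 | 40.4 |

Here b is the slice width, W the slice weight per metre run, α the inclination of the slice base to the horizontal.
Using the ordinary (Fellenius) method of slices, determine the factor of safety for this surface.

FS = 2.67

Ordinary method of slices: FS = Σ[c'·Δl_i + (W_i cosα_i)·tanφ'] / Σ W_i sinα_i, with Δl_i = b_i / cosα_i.
Slice 1: Δl = 2.0/cos(-10.9°) = 2.037 m; N'_1 = 37·cos(-10.9°) = 36.3; c'Δl = 20.16; W sinα = -7.0
Slice 2: Δl = 1.3/cos1.7° = 1.301 m; N'_2 = 57·cos1.7° = 57.0; c'Δl = 12.88; W sinα = 1.7
Slice 3: Δl = 2.6/cos16.8° = 2.716 m; N'_3 = 142·cos16.8° = 135.9; c'Δl = 26.89; W sinα = 41.0
Slice 4: Δl = 2.8/cos40.4° = 3.677 m; N'_4 = 79·cos40.4° = 60.2; c'Δl = 36.40; W sinα = 51.2
Σc'Δl = 96.3 kN/m; ΣN' = 289.4 kN/m; ΣW sinα = 86.9 kN/m
Resisting = 96.3 + 289.4·tan25.2° = 96.3 + 136.2 = 232.5 kN/m
FS = 232.5 / 86.9 = 2.674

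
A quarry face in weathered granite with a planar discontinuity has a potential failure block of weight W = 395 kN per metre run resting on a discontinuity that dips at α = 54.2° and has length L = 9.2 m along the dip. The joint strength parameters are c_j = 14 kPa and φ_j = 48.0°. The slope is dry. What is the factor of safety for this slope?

Resolving the block weight along and normal to the plane and applying the Mohr–Coulomb strength on the joint:
N' = W cosα = 395·cos54.2° = 231.1 kN/m
Driving force T = W sinα = 395·sin54.2° = 320.4 kN/m
Resisting force R = c_j·L + N'·tanφ_j = 14·9.2 + 231.1·tan48.0° = 128.8 + 256.6 = 385.4 kN/m
FS = R / T = 385.4 / 320.4 = 1.203

FS = 1.20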